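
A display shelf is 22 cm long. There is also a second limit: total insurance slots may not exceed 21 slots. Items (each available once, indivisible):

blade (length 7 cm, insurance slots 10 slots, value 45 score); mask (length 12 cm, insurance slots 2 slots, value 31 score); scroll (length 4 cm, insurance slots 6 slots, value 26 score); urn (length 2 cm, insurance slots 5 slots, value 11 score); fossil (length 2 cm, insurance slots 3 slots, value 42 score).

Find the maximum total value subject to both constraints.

Feasible sets respecting both limits:
- blade+mask+fossil: length 21, insurance slots 15, value 118
- blade+scroll+fossil: length 13, insurance slots 19, value 113
- mask+scroll+urn+fossil: length 20, insurance slots 16, value 110
Best: 118 score.

118 score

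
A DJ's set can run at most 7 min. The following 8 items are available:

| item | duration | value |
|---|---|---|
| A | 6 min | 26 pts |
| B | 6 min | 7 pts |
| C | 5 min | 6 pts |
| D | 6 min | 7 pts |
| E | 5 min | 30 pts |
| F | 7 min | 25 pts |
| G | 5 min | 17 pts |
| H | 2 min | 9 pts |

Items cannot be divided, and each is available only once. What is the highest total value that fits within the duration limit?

39 pts

This is a 0/1 knapsack; check combinations near the capacity.
- E+H: duration 5+2=7, value 30+9=39
- E: duration 5, value 30
- A: duration 6, value 26
- G+H: duration 5+2=7, value 17+9=26
- F: duration 7, value 25
Best: 39 pts.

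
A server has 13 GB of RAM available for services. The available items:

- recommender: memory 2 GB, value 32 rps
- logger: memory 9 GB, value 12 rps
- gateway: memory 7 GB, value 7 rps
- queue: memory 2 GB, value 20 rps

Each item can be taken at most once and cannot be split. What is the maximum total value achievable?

Check high-value combinations within 13 GB:
- recommender+logger+queue: memory 2+9+2=13, value 32+12+20=64
- recommender+gateway+queue: memory 2+7+2=11, value 32+7+20=59
- recommender+queue: memory 2+2=4, value 32+20=52
- recommender+logger: memory 2+9=11, value 32+12=44
Best: 64 rps.

64 rps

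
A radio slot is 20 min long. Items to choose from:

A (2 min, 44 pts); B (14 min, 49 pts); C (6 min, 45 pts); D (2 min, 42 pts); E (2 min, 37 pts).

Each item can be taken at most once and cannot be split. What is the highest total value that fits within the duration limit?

172 pts

Check high-value combinations within 20 min:
- A+B+D+E: duration 2+14+2+2=20, value 44+49+42+37=172
- A+C+D+E: duration 2+6+2+2=12, value 44+45+42+37=168
- A+B+D: duration 2+14+2=18, value 44+49+42=135
- A+C+D: duration 2+6+2=10, value 44+45+42=131
Best: 172 pts.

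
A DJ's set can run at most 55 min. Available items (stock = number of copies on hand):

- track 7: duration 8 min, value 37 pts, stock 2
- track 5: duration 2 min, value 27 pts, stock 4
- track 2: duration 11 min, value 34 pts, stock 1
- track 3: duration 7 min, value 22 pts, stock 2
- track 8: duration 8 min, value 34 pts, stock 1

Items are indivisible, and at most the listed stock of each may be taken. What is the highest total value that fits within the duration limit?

Best selections within duration 55 and stock limits:
- 2×track 7 + 4×track 5 + 1×track 2 + 1×track 3 + 1×track 8: duration 50, value 272
- 2×track 7 + 3×track 5 + 1×track 2 + 2×track 3 + 1×track 8: duration 55, value 267
- 2×track 7 + 4×track 5 + 2×track 3 + 1×track 8: duration 46, value 260
- 2×track 7 + 4×track 5 + 1×track 2 + 2×track 3: duration 49, value 260
Best: 272 pts.

272 pts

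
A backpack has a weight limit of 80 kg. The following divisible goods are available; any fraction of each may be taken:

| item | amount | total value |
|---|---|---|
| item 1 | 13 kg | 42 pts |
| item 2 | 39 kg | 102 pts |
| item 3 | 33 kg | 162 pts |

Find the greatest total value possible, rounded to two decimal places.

Take in order of value per unit:
- item 3 (162/33 per unit): all 33 → value 162, running total 162.00
- item 1 (42/13 per unit): all 13 → value 42, running total 204.00
- item 2 (102/39 per unit): 34 of 39 → value 34×102/39 = 88.9231, running total 292.92
Total 292.92.

292.92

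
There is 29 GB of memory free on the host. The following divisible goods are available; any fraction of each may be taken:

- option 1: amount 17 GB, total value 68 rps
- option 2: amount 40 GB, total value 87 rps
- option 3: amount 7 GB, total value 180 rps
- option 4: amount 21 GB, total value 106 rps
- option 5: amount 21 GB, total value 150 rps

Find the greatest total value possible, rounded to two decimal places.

Take in order of value per unit:
- option 3 (180/7 per unit): all 7 → value 180, running total 180.00
- option 5 (150/21 per unit): all 21 → value 150, running total 330.00
- option 4 (106/21 per unit): 1 of 21 → value 1×106/21 = 5.0476, running total 335.05
Total 335.05.

335.05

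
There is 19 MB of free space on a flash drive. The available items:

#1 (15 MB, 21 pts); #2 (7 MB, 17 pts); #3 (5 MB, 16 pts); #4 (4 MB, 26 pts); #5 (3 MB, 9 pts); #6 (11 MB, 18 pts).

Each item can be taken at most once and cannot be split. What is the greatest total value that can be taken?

Check high-value combinations within 19 MB:
- #2+#3+#4+#5: size 7+5+4+3=19, value 17+16+26+9=68
- #2+#3+#4: size 7+5+4=16, value 17+16+26=59
- #4+#5+#6: size 4+3+11=18, value 26+9+18=53
- #2+#4+#5: size 7+4+3=14, value 17+26+9=52
- #3+#4+#5: size 5+4+3=12, value 16+26+9=51
Best: 68 pts.

68 pts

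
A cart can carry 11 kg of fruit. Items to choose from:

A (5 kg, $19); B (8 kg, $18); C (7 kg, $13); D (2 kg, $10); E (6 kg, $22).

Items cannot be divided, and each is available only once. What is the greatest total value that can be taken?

$41

Check high-value combinations within 11 kg:
- A+E: weight 5+6=11, value 19+22=41
- D+E: weight 2+6=8, value 10+22=32
- A+D: weight 5+2=7, value 19+10=29
Best: $41.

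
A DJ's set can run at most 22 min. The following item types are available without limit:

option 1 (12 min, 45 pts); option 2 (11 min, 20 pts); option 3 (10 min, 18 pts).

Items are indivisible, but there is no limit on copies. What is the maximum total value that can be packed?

Best value-per-unit is option 1 at 45/12; filling with it alone gives 1×45 = 45.
Optimal mix: 1×option 1 + 1×option 3 → duration 22, value 63.

63 pts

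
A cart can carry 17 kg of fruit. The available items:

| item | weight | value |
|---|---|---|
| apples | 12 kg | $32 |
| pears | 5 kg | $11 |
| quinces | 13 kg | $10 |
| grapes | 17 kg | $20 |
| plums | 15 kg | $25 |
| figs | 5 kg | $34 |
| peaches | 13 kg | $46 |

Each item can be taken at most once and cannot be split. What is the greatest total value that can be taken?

$66

This is a 0/1 knapsack; check combinations near the capacity.
- apples+figs: weight 12+5=17, value 32+34=66
- peaches: weight 13, value 46
- pears+figs: weight 5+5=10, value 11+34=45
- apples+pears: weight 12+5=17, value 32+11=43
- figs: weight 5, value 34
Best: $66.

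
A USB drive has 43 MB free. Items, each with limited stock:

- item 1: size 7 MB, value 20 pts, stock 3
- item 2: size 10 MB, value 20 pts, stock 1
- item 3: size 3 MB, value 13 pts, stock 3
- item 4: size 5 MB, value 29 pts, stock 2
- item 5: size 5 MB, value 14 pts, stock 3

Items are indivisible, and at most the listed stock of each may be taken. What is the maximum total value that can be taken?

165 pts

Best selections within size 43 and stock limits:
- 2×item 1 + 3×item 3 + 2×item 4 + 2×item 5: size 43, value 165
- 1×item 1 + 3×item 3 + 2×item 4 + 3×item 5: size 41, value 159
Best: 165 pts.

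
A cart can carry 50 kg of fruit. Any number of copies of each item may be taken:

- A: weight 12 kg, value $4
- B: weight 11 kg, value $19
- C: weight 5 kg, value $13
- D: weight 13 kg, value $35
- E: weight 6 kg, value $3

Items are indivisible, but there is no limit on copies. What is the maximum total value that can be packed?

Best value-per-unit is D at 35/13; filling with it alone gives 3×35 = 105.
Optimal mix: 2×C + 3×D → weight 49, value 131.

$131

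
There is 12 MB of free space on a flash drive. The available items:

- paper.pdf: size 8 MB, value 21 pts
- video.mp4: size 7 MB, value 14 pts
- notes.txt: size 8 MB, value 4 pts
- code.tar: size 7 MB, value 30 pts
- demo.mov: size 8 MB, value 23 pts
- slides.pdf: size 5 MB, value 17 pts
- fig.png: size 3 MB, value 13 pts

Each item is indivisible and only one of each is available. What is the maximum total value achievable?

47 pts

Check high-value combinations within 12 MB:
- code.tar+slides.pdf: size 7+5=12, value 30+17=47
- code.tar+fig.png: size 7+3=10, value 30+13=43
- demo.mov+fig.png: size 8+3=11, value 23+13=36
- paper.pdf+fig.png: size 8+3=11, value 21+13=34
- video.mp4+slides.pdf: size 7+5=12, value 14+17=31
Best: 47 pts.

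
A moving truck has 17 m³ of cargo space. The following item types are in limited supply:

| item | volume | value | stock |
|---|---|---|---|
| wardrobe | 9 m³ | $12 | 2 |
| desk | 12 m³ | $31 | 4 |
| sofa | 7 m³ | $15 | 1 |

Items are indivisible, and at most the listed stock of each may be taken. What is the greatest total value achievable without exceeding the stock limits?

$31

Top feasible selections:
- 1×desk: volume 12, value 31
- 1×wardrobe + 1×sofa: volume 16, value 27
Best: $31.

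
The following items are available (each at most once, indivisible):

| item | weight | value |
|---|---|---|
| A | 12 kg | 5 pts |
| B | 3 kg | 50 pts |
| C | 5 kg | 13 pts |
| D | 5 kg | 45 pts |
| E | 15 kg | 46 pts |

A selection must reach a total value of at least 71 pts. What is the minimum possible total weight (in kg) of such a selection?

Subsets with value ≥ 71, sorted by total weight:
- B+D: weight 8, value 95
- B+C+D: weight 13, value 108
- B+E: weight 18, value 96
Minimum weight: 8 kg.

8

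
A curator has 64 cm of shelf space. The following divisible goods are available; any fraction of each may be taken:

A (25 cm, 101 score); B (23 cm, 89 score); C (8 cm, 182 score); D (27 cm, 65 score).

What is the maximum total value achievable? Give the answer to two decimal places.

391.26

Take in order of value per unit:
- C (182/8 per unit): all 8 → value 182, running total 182.00
- A (101/25 per unit): all 25 → value 101, running total 283.00
- B (89/23 per unit): all 23 → value 89, running total 372.00
- D (65/27 per unit): 8 of 27 → value 8×65/27 = 19.2593, running total 391.26
Total 391.26.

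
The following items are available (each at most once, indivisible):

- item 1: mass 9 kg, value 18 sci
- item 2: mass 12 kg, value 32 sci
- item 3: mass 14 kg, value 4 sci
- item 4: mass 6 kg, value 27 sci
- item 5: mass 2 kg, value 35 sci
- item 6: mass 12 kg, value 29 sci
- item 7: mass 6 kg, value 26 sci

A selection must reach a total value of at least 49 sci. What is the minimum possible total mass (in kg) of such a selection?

Subsets with value ≥ 49, sorted by total mass:
- item 4+item 5: mass 8, value 62
- item 5+item 7: mass 8, value 61
- item 1+item 5: mass 11, value 53
Minimum mass: 8 kg.

8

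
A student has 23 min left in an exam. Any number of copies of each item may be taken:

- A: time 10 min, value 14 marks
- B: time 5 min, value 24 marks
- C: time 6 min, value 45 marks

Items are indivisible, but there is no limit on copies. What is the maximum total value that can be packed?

159 marks

Best value-per-unit is C at 45/6; filling with it alone gives 3×45 = 135.
Optimal mix: 1×B + 3×C → time 23, value 159.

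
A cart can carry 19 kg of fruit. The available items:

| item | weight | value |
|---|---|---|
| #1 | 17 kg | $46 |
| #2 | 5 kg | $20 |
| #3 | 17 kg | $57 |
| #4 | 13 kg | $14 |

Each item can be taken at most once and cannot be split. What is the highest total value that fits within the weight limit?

$57

Check high-value combinations within 19 kg:
- #3: weight 17, value 57
- #1: weight 17, value 46
- #2+#4: weight 5+13=18, value 20+14=34
- #2: weight 5, value 20
- #4: weight 13, value 14
Best: $57.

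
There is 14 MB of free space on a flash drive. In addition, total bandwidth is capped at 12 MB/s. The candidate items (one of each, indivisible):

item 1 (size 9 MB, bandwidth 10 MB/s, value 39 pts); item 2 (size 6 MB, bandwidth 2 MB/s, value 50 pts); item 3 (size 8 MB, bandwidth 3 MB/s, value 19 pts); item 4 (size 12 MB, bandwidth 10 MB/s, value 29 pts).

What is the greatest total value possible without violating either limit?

Feasible sets respecting both limits:
- item 2+item 3: size 14, bandwidth 5, value 69
- item 2: size 6, bandwidth 2, value 50
- item 1: size 9, bandwidth 10, value 39
- item 4: size 12, bandwidth 10, value 29
Best: 69 pts.

69 pts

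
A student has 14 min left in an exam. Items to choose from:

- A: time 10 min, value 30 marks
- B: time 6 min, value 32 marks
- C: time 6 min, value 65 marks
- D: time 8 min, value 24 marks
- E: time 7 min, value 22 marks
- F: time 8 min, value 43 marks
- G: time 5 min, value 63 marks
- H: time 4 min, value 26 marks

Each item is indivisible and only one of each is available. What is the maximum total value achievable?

Check high-value combinations within 14 min:
- C+G: time 6+5=11, value 65+63=128
- C+F: time 6+8=14, value 65+43=108
- F+G: time 8+5=13, value 43+63=106
- B+C: time 6+6=12, value 32+65=97
Best: 128 marks.

128 marks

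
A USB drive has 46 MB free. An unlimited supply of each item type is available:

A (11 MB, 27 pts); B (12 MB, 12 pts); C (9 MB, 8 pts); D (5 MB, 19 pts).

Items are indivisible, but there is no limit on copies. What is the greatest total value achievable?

171 pts

Best value-per-unit is D at 19/5, and filling with it alone uses size 9×5=45. No mix of the others beats 9×19 = 171.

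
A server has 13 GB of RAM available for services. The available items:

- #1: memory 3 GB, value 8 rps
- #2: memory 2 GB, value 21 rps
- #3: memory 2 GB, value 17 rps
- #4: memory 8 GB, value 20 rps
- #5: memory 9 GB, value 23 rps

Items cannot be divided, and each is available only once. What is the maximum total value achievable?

Check high-value combinations within 13 GB:
- #2+#3+#5: memory 2+2+9=13, value 21+17+23=61
- #2+#3+#4: memory 2+2+8=12, value 21+17+20=58
- #1+#2+#4: memory 3+2+8=13, value 8+21+20=49
- #1+#2+#3: memory 3+2+2=7, value 8+21+17=46
Best: 61 rps.

61 rps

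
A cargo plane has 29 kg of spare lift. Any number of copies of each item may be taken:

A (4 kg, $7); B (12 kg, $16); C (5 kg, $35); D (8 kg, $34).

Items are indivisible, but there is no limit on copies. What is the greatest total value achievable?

$182

Best value-per-unit is C at 35/5; filling with it alone gives 5×35 = 175.
Optimal mix: 1×A + 5×C → weight 29, value 182.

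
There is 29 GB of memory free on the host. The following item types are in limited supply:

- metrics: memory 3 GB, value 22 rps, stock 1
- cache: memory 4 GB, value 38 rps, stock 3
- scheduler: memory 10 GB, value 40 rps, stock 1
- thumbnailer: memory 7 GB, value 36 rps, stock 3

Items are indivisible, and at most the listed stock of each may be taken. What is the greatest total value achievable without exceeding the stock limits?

208 rps

Best selections within memory 29 and stock limits:
- 1×metrics + 3×cache + 2×thumbnailer: memory 29, value 208
- 3×cache + 1×scheduler + 1×thumbnailer: memory 29, value 190
- 3×cache + 2×thumbnailer: memory 26, value 186
- 2×cache + 3×thumbnailer: memory 29, value 184
Best: 208 rps.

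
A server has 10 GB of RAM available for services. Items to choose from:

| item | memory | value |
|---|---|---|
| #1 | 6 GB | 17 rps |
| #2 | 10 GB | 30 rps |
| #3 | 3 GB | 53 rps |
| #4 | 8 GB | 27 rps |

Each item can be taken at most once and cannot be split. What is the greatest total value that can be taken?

Check high-value combinations within 10 GB:
- #1+#3: memory 6+3=9, value 17+53=70
- #3: memory 3, value 53
- #2: memory 10, value 30
- #4: memory 8, value 27
Best: 70 rps.

70 rps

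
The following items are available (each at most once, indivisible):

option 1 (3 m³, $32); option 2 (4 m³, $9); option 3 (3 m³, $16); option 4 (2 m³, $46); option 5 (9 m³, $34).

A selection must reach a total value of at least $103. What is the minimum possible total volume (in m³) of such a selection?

Subsets with value ≥ 103, sorted by total volume:
- option 1+option 2+option 3+option 4: volume 12, value 103
- option 1+option 4+option 5: volume 14, value 112
- option 1+option 3+option 4+option 5: volume 17, value 128
Minimum volume: 12 m³.

12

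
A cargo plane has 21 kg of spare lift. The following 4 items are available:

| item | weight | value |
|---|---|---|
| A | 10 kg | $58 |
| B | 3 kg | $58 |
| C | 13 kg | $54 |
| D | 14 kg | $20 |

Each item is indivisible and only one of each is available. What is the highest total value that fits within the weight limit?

Check high-value combinations within 21 kg:
- A+B: weight 10+3=13, value 58+58=116
- B+C: weight 3+13=16, value 58+54=112
- B+D: weight 3+14=17, value 58+20=78
Best: $116.

$116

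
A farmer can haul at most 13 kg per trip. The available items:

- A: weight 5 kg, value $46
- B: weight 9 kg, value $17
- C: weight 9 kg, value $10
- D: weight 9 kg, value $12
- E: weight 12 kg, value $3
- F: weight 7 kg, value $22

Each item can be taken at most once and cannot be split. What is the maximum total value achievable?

Check high-value combinations within 13 kg:
- A+F: weight 5+7=12, value 46+22=68
- A: weight 5, value 46
- F: weight 7, value 22
- B: weight 9, value 17
Best: $68.

$68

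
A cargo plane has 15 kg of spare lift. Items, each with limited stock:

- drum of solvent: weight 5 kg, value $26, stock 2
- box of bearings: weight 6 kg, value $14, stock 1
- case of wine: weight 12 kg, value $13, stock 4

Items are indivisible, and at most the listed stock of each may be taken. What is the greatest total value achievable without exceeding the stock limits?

Top feasible selections:
- 2×drum of solvent: weight 10, value 52
- 1×drum of solvent + 1×box of bearings: weight 11, value 40
- 1×drum of solvent: weight 5, value 26
Best: $52.

$52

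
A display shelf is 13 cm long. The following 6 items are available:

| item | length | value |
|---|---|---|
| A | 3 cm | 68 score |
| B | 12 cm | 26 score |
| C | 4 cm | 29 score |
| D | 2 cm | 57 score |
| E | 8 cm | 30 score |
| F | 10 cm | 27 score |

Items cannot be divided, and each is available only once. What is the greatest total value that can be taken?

Check high-value combinations within 13 cm:
- A+D+E: length 3+2+8=13, value 68+57+30=155
- A+C+D: length 3+4+2=9, value 68+29+57=154
- A+D: length 3+2=5, value 68+57=125
Best: 155 score.

155 score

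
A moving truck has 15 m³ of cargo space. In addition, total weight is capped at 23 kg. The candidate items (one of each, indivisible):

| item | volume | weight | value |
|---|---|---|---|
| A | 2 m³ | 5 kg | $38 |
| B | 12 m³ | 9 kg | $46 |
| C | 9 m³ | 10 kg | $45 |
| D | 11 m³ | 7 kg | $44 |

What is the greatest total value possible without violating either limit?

Feasible sets respecting both limits:
- A+B: volume 14, weight 14, value 84
- A+C: volume 11, weight 15, value 83
- A+D: volume 13, weight 12, value 82
- B: volume 12, weight 9, value 46
Best: $84.

$84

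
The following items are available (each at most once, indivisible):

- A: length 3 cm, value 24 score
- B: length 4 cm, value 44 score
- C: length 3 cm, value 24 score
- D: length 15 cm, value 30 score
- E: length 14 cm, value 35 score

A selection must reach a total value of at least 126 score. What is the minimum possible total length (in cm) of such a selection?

24

Subsets with value ≥ 126, sorted by total length:
- A+B+C+E: length 24, value 127
- A+B+D+E: length 36, value 133
Minimum length: 24 cm.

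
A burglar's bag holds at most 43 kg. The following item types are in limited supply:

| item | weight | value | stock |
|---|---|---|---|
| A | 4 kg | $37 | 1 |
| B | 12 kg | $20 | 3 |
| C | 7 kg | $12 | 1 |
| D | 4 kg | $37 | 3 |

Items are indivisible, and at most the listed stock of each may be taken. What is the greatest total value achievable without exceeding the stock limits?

Best selections within weight 43 and stock limits:
- 1×A + 2×B + 3×D: weight 40, value 188
- 1×A + 1×B + 1×C + 3×D: weight 35, value 180
Best: $188.

$188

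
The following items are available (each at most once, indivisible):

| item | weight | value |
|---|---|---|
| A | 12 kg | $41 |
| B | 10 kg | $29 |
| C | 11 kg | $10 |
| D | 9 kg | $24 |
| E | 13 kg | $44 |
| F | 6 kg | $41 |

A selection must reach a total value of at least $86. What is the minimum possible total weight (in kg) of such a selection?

25

Subsets with value ≥ 86, sorted by total weight:
- B+D+F: weight 25, value 94
- A+D+F: weight 27, value 106
- A+B+F: weight 28, value 111
- D+E+F: weight 28, value 109
Minimum weight: 25 kg.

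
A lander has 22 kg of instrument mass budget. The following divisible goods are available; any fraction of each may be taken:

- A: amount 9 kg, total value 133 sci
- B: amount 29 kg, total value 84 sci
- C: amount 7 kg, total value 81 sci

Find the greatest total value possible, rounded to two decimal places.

Take in order of value per unit:
- A (133/9 per unit): all 9 → value 133, running total 133.00
- C (81/7 per unit): all 7 → value 81, running total 214.00
- B (84/29 per unit): 6 of 29 → value 6×84/29 = 17.3793, running total 231.38
Total 231.38.

231.38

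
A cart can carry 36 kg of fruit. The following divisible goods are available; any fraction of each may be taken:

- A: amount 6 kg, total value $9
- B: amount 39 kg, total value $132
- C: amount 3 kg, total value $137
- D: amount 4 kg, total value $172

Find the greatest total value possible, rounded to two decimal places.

407.15

Take in order of value per unit:
- C (137/3 per unit): all 3 → value 137, running total 137.00
- D (172/4 per unit): all 4 → value 172, running total 309.00
- B (132/39 per unit): 29 of 39 → value 29×132/39 = 98.1538, running total 407.15
Total 407.15.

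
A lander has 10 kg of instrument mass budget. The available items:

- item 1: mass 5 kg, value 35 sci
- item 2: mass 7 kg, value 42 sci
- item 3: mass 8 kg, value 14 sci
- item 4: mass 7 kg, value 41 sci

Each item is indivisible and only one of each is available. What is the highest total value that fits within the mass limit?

42 sci

Check high-value combinations within 10 kg:
- item 2: mass 7, value 42
- item 4: mass 7, value 41
- item 1: mass 5, value 35
- item 3: mass 8, value 14
Best: 42 sci.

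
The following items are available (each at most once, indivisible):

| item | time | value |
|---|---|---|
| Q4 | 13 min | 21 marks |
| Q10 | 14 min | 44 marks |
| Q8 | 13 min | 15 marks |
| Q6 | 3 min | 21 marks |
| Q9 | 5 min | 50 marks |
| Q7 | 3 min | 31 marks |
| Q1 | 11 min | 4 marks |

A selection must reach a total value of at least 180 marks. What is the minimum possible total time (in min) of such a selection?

Subsets with value ≥ 180, sorted by total time:
- Q4+Q10+Q8+Q6+Q9+Q7: time 51, value 182
- Q4+Q10+Q8+Q6+Q9+Q7+Q1: time 62, value 186
Minimum time: 51 min.

51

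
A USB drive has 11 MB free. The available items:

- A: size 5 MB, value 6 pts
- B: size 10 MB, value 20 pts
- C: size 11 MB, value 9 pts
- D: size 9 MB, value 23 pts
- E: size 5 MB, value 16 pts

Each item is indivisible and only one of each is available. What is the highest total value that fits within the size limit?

23 pts

Check high-value combinations within 11 MB:
- D: size 9, value 23
- A+E: size 5+5=10, value 6+16=22
- B: size 10, value 20
- E: size 5, value 16
Best: 23 pts.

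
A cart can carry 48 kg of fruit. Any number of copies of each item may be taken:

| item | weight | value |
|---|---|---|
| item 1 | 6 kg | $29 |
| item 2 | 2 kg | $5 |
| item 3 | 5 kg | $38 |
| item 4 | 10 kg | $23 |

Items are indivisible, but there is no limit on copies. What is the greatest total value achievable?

Best value-per-unit is item 3 at 38/5; filling with it alone gives 9×38 = 342.
Optimal mix: 1×item 2 + 9×item 3 → weight 47, value 347.

$347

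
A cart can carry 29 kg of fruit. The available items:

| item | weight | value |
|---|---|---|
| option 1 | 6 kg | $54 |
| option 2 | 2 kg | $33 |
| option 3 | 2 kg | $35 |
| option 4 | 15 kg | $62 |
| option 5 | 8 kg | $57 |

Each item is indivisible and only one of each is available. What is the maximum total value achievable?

$187

This is a 0/1 knapsack; check combinations near the capacity.
- option 2+option 3+option 4+option 5: weight 2+2+15+8=27, value 33+35+62+57=187
- option 1+option 2+option 3+option 4: weight 6+2+2+15=25, value 54+33+35+62=184
- option 1+option 2+option 3+option 5: weight 6+2+2+8=18, value 54+33+35+57=179
Best: $187.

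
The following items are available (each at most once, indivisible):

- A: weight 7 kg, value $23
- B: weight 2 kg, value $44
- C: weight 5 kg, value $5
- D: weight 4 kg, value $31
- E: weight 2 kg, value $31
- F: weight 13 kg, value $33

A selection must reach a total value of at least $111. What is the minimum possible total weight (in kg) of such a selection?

Subsets with value ≥ 111, sorted by total weight:
- B+C+D+E: weight 13, value 111
- A+B+D+E: weight 15, value 129
- A+B+C+D+E: weight 20, value 134
Minimum weight: 13 kg.

13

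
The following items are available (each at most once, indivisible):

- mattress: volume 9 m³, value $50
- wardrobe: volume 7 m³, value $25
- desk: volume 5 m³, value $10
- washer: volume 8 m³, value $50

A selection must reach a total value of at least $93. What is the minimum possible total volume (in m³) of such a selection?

Subsets with value ≥ 93, sorted by total volume:
- mattress+washer: volume 17, value 100
- mattress+desk+washer: volume 22, value 110
Minimum volume: 17 m³.

17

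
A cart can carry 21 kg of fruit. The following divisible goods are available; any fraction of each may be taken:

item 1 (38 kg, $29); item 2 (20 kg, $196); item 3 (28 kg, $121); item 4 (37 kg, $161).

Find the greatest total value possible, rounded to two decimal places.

Take in order of value per unit:
- item 2 (196/20 per unit): all 20 → value 196, running total 196.00
- item 4 (161/37 per unit): 1 of 37 → value 1×161/37 = 4.3514, running total 200.35
Total 200.35.

200.35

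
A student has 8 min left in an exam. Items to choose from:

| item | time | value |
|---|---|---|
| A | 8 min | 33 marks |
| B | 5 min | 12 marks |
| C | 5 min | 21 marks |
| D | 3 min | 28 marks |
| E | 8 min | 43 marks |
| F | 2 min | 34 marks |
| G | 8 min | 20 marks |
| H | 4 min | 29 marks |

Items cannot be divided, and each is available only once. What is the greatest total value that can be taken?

Check high-value combinations within 8 min:
- F+H: time 2+4=6, value 34+29=63
- D+F: time 3+2=5, value 28+34=62
- D+H: time 3+4=7, value 28+29=57
- C+F: time 5+2=7, value 21+34=55
Best: 63 marks.

63 marks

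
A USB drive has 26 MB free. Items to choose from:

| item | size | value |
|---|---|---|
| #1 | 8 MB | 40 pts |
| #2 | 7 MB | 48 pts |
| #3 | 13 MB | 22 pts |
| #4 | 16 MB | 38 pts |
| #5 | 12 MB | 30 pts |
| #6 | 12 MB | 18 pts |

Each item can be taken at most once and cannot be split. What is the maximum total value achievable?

88 pts

Check high-value combinations within 26 MB:
- #1+#2: size 8+7=15, value 40+48=88
- #2+#4: size 7+16=23, value 48+38=86
- #2+#5: size 7+12=19, value 48+30=78
Best: 88 pts.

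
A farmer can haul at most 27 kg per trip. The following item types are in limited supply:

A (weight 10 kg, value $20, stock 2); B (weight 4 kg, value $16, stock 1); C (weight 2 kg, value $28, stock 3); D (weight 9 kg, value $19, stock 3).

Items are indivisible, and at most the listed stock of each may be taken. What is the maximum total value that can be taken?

$124

Top feasible selections:
- 2×A + 3×C: weight 26, value 124
- 1×A + 3×C + 1×D: weight 25, value 123
Best: $124.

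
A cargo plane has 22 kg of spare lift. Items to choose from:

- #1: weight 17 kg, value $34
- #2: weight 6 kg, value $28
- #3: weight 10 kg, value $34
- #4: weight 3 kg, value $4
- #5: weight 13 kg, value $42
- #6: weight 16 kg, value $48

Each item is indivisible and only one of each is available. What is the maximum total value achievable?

$76

Check high-value combinations within 22 kg:
- #2+#6: weight 6+16=22, value 28+48=76
- #2+#4+#5: weight 6+3+13=22, value 28+4+42=74
- #2+#5: weight 6+13=19, value 28+42=70
Best: $76.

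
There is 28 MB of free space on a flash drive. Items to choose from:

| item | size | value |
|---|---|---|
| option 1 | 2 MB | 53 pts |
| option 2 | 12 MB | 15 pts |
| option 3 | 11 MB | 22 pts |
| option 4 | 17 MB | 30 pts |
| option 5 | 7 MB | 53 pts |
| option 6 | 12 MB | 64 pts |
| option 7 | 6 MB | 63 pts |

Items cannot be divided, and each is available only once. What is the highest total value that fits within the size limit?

Check high-value combinations within 28 MB:
- option 1+option 5+option 6+option 7: size 2+7+12+6=27, value 53+53+64+63=233
- option 1+option 3+option 5+option 7: size 2+11+7+6=26, value 53+22+53+63=191
- option 1+option 2+option 5+option 7: size 2+12+7+6=27, value 53+15+53+63=184
- option 1+option 6+option 7: size 2+12+6=20, value 53+64+63=180
- option 5+option 6+option 7: size 7+12+6=25, value 53+64+63=180
Best: 233 pts.

233 pts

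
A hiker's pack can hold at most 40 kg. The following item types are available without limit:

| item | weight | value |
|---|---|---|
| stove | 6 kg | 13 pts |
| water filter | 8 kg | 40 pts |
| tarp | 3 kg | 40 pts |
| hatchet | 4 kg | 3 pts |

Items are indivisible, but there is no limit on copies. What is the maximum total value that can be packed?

Best value-per-unit is tarp at 40/3, and filling with it alone uses weight 13×3=39. No mix of the others beats 13×40 = 520.

520 pts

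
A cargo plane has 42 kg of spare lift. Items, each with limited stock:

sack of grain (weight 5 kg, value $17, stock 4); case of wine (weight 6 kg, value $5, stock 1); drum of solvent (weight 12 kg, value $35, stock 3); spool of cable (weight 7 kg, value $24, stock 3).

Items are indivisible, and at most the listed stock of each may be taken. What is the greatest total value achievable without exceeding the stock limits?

$140

Best selections within weight 42 and stock limits:
- 4×sack of grain + 3×spool of cable: weight 41, value 140
- 3×sack of grain + 1×drum of solvent + 2×spool of cable: weight 41, value 134
- 2×sack of grain + 2×drum of solvent + 1×spool of cable: weight 41, value 128
Best: $140.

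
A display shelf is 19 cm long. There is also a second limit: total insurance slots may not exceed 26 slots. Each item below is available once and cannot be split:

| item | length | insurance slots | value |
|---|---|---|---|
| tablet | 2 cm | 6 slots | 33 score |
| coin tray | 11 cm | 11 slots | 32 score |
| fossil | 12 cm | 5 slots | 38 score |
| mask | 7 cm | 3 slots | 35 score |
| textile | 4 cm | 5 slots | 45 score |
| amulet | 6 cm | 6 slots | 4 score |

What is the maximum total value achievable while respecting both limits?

Feasible sets respecting both limits:
- tablet+mask+textile+amulet: length 19, insurance slots 20, value 117
- tablet+fossil+textile: length 18, insurance slots 16, value 116
- tablet+mask+textile: length 13, insurance slots 14, value 113
Best: 117 score.

117 score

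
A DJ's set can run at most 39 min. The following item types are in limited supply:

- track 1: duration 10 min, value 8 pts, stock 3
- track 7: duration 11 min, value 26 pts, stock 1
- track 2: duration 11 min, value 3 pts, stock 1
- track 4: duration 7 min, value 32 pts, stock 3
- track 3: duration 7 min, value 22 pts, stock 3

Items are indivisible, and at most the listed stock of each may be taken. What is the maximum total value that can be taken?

Top feasible selections:
- 1×track 7 + 3×track 4 + 1×track 3: duration 39, value 144
- 3×track 4 + 2×track 3: duration 35, value 140
- 1×track 7 + 2×track 4 + 2×track 3: duration 39, value 134
Best: 144 pts.

144 pts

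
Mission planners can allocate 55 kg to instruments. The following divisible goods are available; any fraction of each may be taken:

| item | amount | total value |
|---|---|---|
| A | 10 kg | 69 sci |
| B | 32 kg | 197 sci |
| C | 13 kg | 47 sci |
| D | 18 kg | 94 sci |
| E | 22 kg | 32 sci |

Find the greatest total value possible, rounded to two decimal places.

333.89

Take in order of value per unit:
- A (69/10 per unit): all 10 → value 69, running total 69.00
- B (197/32 per unit): all 32 → value 197, running total 266.00
- D (94/18 per unit): 13 of 18 → value 13×94/18 = 67.8889, running total 333.89
Total 333.89.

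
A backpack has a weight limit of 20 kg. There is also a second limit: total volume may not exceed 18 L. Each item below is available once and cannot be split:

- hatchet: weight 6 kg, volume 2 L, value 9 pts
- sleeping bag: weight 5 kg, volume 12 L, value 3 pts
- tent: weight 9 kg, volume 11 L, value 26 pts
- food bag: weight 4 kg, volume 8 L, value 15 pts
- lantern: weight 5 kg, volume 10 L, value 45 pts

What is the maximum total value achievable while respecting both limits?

Feasible sets respecting both limits:
- food bag+lantern: weight 9, volume 18, value 60
- hatchet+lantern: weight 11, volume 12, value 54
- lantern: weight 5, volume 10, value 45
Best: 60 pts.

60 pts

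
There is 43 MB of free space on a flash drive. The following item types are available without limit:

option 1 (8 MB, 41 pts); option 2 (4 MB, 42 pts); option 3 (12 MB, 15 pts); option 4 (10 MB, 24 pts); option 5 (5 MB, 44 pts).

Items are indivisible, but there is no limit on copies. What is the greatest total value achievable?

Best value-per-unit is option 2 at 42/4; filling with it alone gives 10×42 = 420.
Optimal mix: 7×option 2 + 3×option 5 → size 43, value 426.

426 pts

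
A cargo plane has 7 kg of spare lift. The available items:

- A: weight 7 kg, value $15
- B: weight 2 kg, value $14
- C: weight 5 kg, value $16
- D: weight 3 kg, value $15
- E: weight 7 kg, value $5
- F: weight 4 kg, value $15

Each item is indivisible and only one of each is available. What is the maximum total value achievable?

Check high-value combinations within 7 kg:
- B+C: weight 2+5=7, value 14+16=30
- D+F: weight 3+4=7, value 15+15=30
- B+D: weight 2+3=5, value 14+15=29
- B+F: weight 2+4=6, value 14+15=29
- C: weight 5, value 16
Best: $30.

$30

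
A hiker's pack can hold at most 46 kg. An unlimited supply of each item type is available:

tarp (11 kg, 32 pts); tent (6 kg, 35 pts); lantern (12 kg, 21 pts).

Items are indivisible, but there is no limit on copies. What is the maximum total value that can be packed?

245 pts

Best value-per-unit is tent at 35/6, and filling with it alone uses weight 7×6=42. No mix of the others beats 7×35 = 245.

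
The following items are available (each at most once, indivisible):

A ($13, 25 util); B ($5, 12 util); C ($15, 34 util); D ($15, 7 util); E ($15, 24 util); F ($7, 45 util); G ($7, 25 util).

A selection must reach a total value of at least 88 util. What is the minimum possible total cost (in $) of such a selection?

27

Subsets with value ≥ 88, sorted by total cost:
- A+F+G: cost 27, value 95
- B+C+F: cost 27, value 91
- C+F+G: cost 29, value 104
- E+F+G: cost 29, value 94
Minimum cost: 27 $.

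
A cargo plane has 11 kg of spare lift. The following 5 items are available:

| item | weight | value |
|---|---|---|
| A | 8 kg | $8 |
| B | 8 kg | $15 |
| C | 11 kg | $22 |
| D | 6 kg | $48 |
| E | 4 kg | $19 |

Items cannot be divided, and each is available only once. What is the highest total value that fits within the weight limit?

Check high-value combinations within 11 kg:
- D+E: weight 6+4=10, value 48+19=67
- D: weight 6, value 48
- C: weight 11, value 22
- E: weight 4, value 19
- B: weight 8, value 15
Best: $67.

$67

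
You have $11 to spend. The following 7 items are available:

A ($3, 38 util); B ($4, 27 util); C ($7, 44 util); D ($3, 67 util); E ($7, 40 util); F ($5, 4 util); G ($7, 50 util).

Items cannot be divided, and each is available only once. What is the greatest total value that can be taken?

This is a 0/1 knapsack; check combinations near the capacity.
- A+B+D: cost 3+4+3=10, value 38+27+67=132
- D+G: cost 3+7=10, value 67+50=117
- C+D: cost 7+3=10, value 44+67=111
- A+D+F: cost 3+3+5=11, value 38+67+4=109
Best: 132 util.

132 util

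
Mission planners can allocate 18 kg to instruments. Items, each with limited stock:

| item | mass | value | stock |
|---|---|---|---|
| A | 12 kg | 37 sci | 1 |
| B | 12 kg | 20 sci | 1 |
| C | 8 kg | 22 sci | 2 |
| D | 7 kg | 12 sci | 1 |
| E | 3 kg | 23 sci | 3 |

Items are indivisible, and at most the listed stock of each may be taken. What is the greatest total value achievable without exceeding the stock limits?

Top feasible selections:
- 1×C + 3×E: mass 17, value 91
- 1×A + 2×E: mass 18, value 83
- 1×D + 3×E: mass 16, value 81
- 3×E: mass 9, value 69
Best: 91 sci.

91 sci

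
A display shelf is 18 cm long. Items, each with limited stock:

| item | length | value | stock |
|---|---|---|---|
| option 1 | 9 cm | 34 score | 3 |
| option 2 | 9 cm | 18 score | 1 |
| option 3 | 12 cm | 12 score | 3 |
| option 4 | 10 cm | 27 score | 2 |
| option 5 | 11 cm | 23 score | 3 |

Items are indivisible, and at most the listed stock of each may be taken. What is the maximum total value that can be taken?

Best selections within length 18 and stock limits:
- 2×option 1: length 18, value 68
- 1×option 1 + 1×option 2: length 18, value 52
Best: 68 score.

68 score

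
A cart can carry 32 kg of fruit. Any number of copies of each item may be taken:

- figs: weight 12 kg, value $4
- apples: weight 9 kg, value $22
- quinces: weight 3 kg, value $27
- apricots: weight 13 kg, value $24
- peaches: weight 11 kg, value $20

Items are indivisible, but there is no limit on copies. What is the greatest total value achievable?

Best value-per-unit is quinces at 27/3, and filling with it alone uses weight 10×3=30. No mix of the others beats 10×27 = 270.

$270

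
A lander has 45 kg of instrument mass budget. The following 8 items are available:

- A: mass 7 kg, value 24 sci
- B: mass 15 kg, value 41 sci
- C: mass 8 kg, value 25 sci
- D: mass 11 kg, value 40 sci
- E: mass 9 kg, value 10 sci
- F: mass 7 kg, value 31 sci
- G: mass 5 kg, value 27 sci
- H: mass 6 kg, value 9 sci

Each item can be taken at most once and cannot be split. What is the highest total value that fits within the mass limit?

Check high-value combinations within 45 kg:
- A+B+D+F+G: mass 7+15+11+7+5=45, value 24+41+40+31+27=163
- A+C+D+F+G+H: mass 7+8+11+7+5+6=44, value 24+25+40+31+27+9=156
- A+B+C+F+G: mass 7+15+8+7+5=42, value 24+41+25+31+27=148
- B+D+F+G+H: mass 15+11+7+5+6=44, value 41+40+31+27+9=148
- A+C+D+F+G: mass 7+8+11+7+5=38, value 24+25+40+31+27=147
Best: 163 sci.

163 sci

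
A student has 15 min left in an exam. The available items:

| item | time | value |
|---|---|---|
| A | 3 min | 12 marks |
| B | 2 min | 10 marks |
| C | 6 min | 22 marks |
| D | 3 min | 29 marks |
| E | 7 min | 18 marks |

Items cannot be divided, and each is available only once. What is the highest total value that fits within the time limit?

73 marks

Check high-value combinations within 15 min:
- A+B+C+D: time 3+2+6+3=14, value 12+10+22+29=73
- A+B+D+E: time 3+2+3+7=15, value 12+10+29+18=69
- A+C+D: time 3+6+3=12, value 12+22+29=63
- B+C+D: time 2+6+3=11, value 10+22+29=61
- A+D+E: time 3+3+7=13, value 12+29+18=59
Best: 73 marks.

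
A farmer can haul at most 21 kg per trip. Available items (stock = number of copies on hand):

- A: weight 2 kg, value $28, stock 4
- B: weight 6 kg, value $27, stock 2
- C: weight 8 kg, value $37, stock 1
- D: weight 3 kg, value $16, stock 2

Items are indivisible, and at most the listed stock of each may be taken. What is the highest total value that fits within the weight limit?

$171

Best selections within weight 21 and stock limits:
- 4×A + 1×B + 2×D: weight 20, value 171
- 4×A + 2×B: weight 20, value 166
- 4×A + 1×C + 1×D: weight 19, value 165
Best: $171.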